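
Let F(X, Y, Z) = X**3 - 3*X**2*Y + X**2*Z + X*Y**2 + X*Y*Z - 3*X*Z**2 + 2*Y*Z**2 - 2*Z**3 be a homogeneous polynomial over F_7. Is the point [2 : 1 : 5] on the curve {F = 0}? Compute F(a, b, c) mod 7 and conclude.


F(2,1,5) ≡ 0 (mod 7); P is on the curve.

Evaluate F(2, 1, 5) term-by-term (mod 7).
  X**3 ↦ 1·8·1·1 = 8
  -3*X**2*Y ↦ -3·4·1·1 = -12
  X**2*Z ↦ 1·4·1·5 = 20
  X*Y**2 ↦ 1·2·1·1 = 2
  X*Y*Z ↦ 1·2·1·5 = 10
  -3*X*Z**2 ↦ -3·2·1·25 = -150
  2*Y*Z**2 ↦ 2·1·1·25 = 50
  -2*Z**3 ↦ -2·1·1·125 = -250
Sum: F(2, 1, 5) = (8) + (-12) + (20) + (2) + (10) + (-150) + (50) + (-250) = -322.
Reducing mod 7: -322 ≡ 0 (mod 7).
Since F(a, b, c) ≡ 0 (mod 7), P lies on the curve.


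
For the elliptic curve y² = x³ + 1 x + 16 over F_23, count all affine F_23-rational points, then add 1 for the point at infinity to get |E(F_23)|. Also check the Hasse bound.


Affine points = {(0, 4), (0, 19), (1, 8), (1, 15), (2, 7), (2, 16), (3, 0), (5, 10), (5, 13), (6, 10), (6, 13), (9, 8), (9, 15), (11, 1), (11, 22), (12, 10), (12, 13), (13, 8), (13, 15), (15, 5), (15, 18), (17, 1), (17, 22), (18, 1), (18, 22), (20, 3), (20, 20), (21, 11), (21, 12)}; affine count = 29; |E(F_23)| = 30.

Discriminant check: Δ ∝ 4a³ + 27b² = 4·1³ + 27·16² = 4·1 + 27·256 ≡ 16 (mod 23). Nonzero ⇒ E is nonsingular.
For each x ∈ F_23, compute rhs = x³ + 1·x + 16 mod 23, then count y ∈ F_23 with y² ≡ rhs.
  x = 0: rhs = 16, matching y values: 4, 19 (2 points).
  x = 1: rhs = 18, matching y values: 8, 15 (2 points).
  x = 2: rhs = 3, matching y values: 7, 16 (2 points).
  x = 3: rhs = 0, matching y values: 0 (1 points).
  x = 4: rhs = 15, matching y values: none (0 points).
  x = 5: rhs = 8, matching y values: 10, 13 (2 points).
  x = 6: rhs = 8, matching y values: 10, 13 (2 points).
  x = 7: rhs = 21, matching y values: none (0 points).
  x = 8: rhs = 7, matching y values: none (0 points).
  x = 9: rhs = 18, matching y values: 8, 15 (2 points).
  x = 10: rhs = 14, matching y values: none (0 points).
  x = 11: rhs = 1, matching y values: 1, 22 (2 points).
  x = 12: rhs = 8, matching y values: 10, 13 (2 points).
  x = 13: rhs = 18, matching y values: 8, 15 (2 points).
  x = 14: rhs = 14, matching y values: none (0 points).
  x = 15: rhs = 2, matching y values: 5, 18 (2 points).
  x = 16: rhs = 11, matching y values: none (0 points).
  x = 17: rhs = 1, matching y values: 1, 22 (2 points).
  x = 18: rhs = 1, matching y values: 1, 22 (2 points).
  x = 19: rhs = 17, matching y values: none (0 points).
  x = 20: rhs = 9, matching y values: 3, 20 (2 points).
  x = 21: rhs = 6, matching y values: 11, 12 (2 points).
  x = 22: rhs = 14, matching y values: none (0 points).
Total affine count: 29.
Full point count |E(F_23)| = 29 + 1 = 30.
Hasse bound: |30 − (23+1)| = |6| = 6 ≤ 2√23 ≈ 9.5917 ✓.


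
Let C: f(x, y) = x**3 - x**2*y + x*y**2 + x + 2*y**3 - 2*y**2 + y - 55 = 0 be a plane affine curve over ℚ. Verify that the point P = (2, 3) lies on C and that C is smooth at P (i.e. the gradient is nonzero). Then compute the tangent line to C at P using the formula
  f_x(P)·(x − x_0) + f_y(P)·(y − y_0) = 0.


Tangent line at P: 10*x + 51*y - 173 = 0.

Step 1: f(2, 3) = 0, so P lies on C.
Step 2: partial derivatives
  f_x(x, y) = 3*x**2 - 2*x*y + y**2 + 1, f_y(x, y) = -x**2 + 2*x*y + 6*y**2 - 4*y + 1.
  f_x(P) = 10, f_y(P) = 51 (gradient nonzero, so P is smooth).
Step 3: tangent line at P: 10·(x − 2) + 51·(y − 3) = 0.
Expanding: 10*x + 51*y - 173 = 0.


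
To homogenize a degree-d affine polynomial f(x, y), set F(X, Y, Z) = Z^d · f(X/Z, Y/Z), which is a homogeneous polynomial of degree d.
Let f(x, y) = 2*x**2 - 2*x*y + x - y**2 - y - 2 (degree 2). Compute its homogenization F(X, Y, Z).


F(X, Y, Z) = 2*X**2 - 2*X*Y + X*Z - Y**2 - Y*Z - 2*Z**2

deg(f) = 2.
Substitute x = X/Z, y = Y/Z into f, then multiply by Z^2.
  monomial 2·x^2·y^0 ↦ 2·X^2·Y^0·Z^0.
  monomial -2·x^1·y^1 ↦ -2·X^1·Y^1·Z^0.
  monomial 1·x^1·y^0 ↦ 1·X^1·Y^0·Z^1.
  monomial -1·x^0·y^2 ↦ -1·X^0·Y^2·Z^0.
  monomial -1·x^0·y^1 ↦ -1·X^0·Y^1·Z^1.
  monomial -2·x^0·y^0 ↦ -2·X^0·Y^0·Z^2.
Collecting: F(X, Y, Z) = 2*X**2 - 2*X*Y + X*Z - Y**2 - Y*Z - 2*Z**2.


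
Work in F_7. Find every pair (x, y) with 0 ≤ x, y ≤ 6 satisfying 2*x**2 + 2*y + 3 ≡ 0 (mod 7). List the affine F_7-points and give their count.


Affine F_7-points: {(0, 2), (1, 1), (2, 5), (3, 0), (4, 0), (5, 5), (6, 1)}; count = 7.

For each of the 49 pairs (x, y) ∈ F_7², evaluate f(x, y) mod 7. Record the zeros.
  x = 0: [0↦3, 1↦5, 2↦0, 3↦2, 4↦4, 5↦6, 6↦1]  zeros at y ∈ {2}
  x = 1: [0↦5, 1↦0, 2↦2, 3↦4, 4↦6, 5↦1, 6↦3]  zeros at y ∈ {1}
  x = 2: [0↦4, 1↦6, 2↦1, 3↦3, 4↦5, 5↦0, 6↦2]  zeros at y ∈ {5}
  x = 3: [0↦0, 1↦2, 2↦4, 3↦6, 4↦1, 5↦3, 6↦5]  zeros at y ∈ {0}
  x = 4: [0↦0, 1↦2, 2↦4, 3↦6, 4↦1, 5↦3, 6↦5]  zeros at y ∈ {0}
  x = 5: [0↦4, 1↦6, 2↦1, 3↦3, 4↦5, 5↦0, 6↦2]  zeros at y ∈ {5}
  x = 6: [0↦5, 1↦0, 2↦2, 3↦4, 4↦6, 5↦1, 6↦3]  zeros at y ∈ {1}
Collecting zeros: affine points = {(0, 2), (1, 1), (2, 5), (3, 0), (4, 0), (5, 5), (6, 1)}.
Total count |C(F_7)_aff| = 7.


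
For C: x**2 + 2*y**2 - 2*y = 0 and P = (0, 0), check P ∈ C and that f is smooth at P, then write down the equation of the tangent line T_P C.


Tangent line at P: -2*y = 0.

Step 1: f(0, 0) = 0, so P lies on C.
Step 2: partial derivatives
  f_x(x, y) = 2*x, f_y(x, y) = 4*y - 2.
  f_x(P) = 0, f_y(P) = -2 (gradient nonzero, so P is smooth).
Step 3: tangent line at P: 0·(x − 0) + -2·(y − 0) = 0.
Expanding: -2*y = 0.


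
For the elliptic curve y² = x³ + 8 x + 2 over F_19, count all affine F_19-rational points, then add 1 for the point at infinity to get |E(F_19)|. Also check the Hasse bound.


Affine points = {(1, 7), (1, 12), (2, 8), (2, 11), (6, 0), (9, 9), (9, 10), (13, 2), (13, 17), (15, 1), (15, 18), (17, 4), (17, 15)}; affine count = 13; |E(F_19)| = 14.

Discriminant check: Δ ∝ 4a³ + 27b² = 4·8³ + 27·2² = 4·512 + 27·4 ≡ 9 (mod 19). Nonzero ⇒ E is nonsingular.
For each x ∈ F_19, compute rhs = x³ + 8·x + 2 mod 19, then count y ∈ F_19 with y² ≡ rhs.
  x = 0: rhs = 2, matching y values: none (0 points).
  x = 1: rhs = 11, matching y values: 7, 12 (2 points).
  x = 2: rhs = 7, matching y values: 8, 11 (2 points).
  x = 3: rhs = 15, matching y values: none (0 points).
  x = 4: rhs = 3, matching y values: none (0 points).
  x = 5: rhs = 15, matching y values: none (0 points).
  x = 6: rhs = 0, matching y values: 0 (1 points).
  x = 7: rhs = 2, matching y values: none (0 points).
  x = 8: rhs = 8, matching y values: none (0 points).
  x = 9: rhs = 5, matching y values: 9, 10 (2 points).
  x = 10: rhs = 18, matching y values: none (0 points).
  x = 11: rhs = 15, matching y values: none (0 points).
  x = 12: rhs = 2, matching y values: none (0 points).
  x = 13: rhs = 4, matching y values: 2, 17 (2 points).
  x = 14: rhs = 8, matching y values: none (0 points).
  x = 15: rhs = 1, matching y values: 1, 18 (2 points).
  x = 16: rhs = 8, matching y values: none (0 points).
  x = 17: rhs = 16, matching y values: 4, 15 (2 points).
  x = 18: rhs = 12, matching y values: none (0 points).
Total affine count: 13.
Full point count |E(F_19)| = 13 + 1 = 14.
Hasse bound: |14 − (19+1)| = |-6| = 6 ≤ 2√19 ≈ 8.7178 ✓.


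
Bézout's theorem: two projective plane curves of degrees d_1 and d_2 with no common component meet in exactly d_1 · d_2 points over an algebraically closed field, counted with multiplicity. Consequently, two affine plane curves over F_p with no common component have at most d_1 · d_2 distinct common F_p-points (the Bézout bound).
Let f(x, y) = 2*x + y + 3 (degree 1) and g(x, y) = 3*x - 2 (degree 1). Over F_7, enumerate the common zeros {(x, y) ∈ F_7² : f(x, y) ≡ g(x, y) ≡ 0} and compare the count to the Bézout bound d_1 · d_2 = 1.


Common zeros: {(3, 5)}; count = 1; Bézout bound = 1.

deg(f) = 1, deg(g) = 1, so Bézout bound = 1.
Scan x ∈ F_7. For each x, list the y ∈ F_7 with f(x, y) ≡ 0 and those with g(x, y) ≡ 0 (mod 7); the common zeros in that column are the intersection.
  x = 0: f ≡ 0 at y ∈ {4}; g ≡ 0 at y ∈ ∅; common: ∅.
  x = 1: f ≡ 0 at y ∈ {2}; g ≡ 0 at y ∈ ∅; common: ∅.
  x = 2: f ≡ 0 at y ∈ {0}; g ≡ 0 at y ∈ ∅; common: ∅.
  x = 3: f ≡ 0 at y ∈ {5}; g ≡ 0 at y ∈ {0, 1, 2, 3, 4, 5, 6}; common: {5}.
  x = 4: f ≡ 0 at y ∈ {3}; g ≡ 0 at y ∈ ∅; common: ∅.
  x = 5: f ≡ 0 at y ∈ {1}; g ≡ 0 at y ∈ ∅; common: ∅.
  x = 6: f ≡ 0 at y ∈ {6}; g ≡ 0 at y ∈ ∅; common: ∅.
Collecting: common zeros = {(3, 5)}, so the count is 1.
Comparison with the Bézout bound: 1 ≤ 1 = deg(f)·deg(g), as expected for curves with no common component (the bound is attained).


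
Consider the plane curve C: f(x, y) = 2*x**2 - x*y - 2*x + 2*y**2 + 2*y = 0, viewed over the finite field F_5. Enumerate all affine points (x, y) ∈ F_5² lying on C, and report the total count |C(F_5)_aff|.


Affine F_5-points: {(0, 0), (0, 4), (1, 0), (1, 2), (3, 4)}; count = 5.

For each of the 25 pairs (x, y) ∈ F_5², evaluate f(x, y) mod 5. Record the zeros.
  x = 0: [0↦0, 1↦4, 2↦2, 3↦4, 4↦0]  zeros at y ∈ {0, 4}
  x = 1: [0↦0, 1↦3, 2↦0, 3↦1, 4↦1]  zeros at y ∈ {0, 2}
  x = 2: [0↦4, 1↦1, 2↦2, 3↦2, 4↦1]  zeros at y ∈ ∅
  x = 3: [0↦2, 1↦3, 2↦3, 3↦2, 4↦0]  zeros at y ∈ {4}
  x = 4: [0↦4, 1↦4, 2↦3, 3↦1, 4↦3]  zeros at y ∈ ∅
Collecting zeros: affine points = {(0, 0), (0, 4), (1, 0), (1, 2), (3, 4)}.
Total count |C(F_5)_aff| = 5.


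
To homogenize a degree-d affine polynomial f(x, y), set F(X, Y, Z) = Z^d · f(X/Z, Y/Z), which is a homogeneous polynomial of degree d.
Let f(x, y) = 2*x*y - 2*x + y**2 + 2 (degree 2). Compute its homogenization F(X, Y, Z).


F(X, Y, Z) = 2*X*Y - 2*X*Z + Y**2 + 2*Z**2

deg(f) = 2.
Substitute x = X/Z, y = Y/Z into f, then multiply by Z^2.
  monomial 2·x^1·y^1 ↦ 2·X^1·Y^1·Z^0.
  monomial -2·x^1·y^0 ↦ -2·X^1·Y^0·Z^1.
  monomial 1·x^0·y^2 ↦ 1·X^0·Y^2·Z^0.
  monomial 2·x^0·y^0 ↦ 2·X^0·Y^0·Z^2.
Collecting: F(X, Y, Z) = 2*X*Y - 2*X*Z + Y**2 + 2*Z**2.


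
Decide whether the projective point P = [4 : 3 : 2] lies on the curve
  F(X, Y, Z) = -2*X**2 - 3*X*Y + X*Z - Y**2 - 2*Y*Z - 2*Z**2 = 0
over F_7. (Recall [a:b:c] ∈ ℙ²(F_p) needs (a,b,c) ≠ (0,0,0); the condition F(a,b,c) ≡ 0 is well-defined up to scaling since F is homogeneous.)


F(4,3,2) ≡ 2 (mod 7); P is NOT on the curve.

Evaluate F(4, 3, 2) term-by-term (mod 7).
  -2*X**2 ↦ -2·16·1·1 = -32
  -3*X*Y ↦ -3·4·3·1 = -36
  X*Z ↦ 1·4·1·2 = 8
  -Y**2 ↦ -1·1·9·1 = -9
  -2*Y*Z ↦ -2·1·3·2 = -12
  -2*Z**2 ↦ -2·1·1·4 = -8
Sum: F(4, 3, 2) = (-32) + (-36) + (8) + (-9) + (-12) + (-8) = -89.
Reducing mod 7: -89 ≡ 2 (mod 7).
Since F(a, b, c) ≡ 2 ≠ 0 (mod 7), P does NOT lie on the curve.


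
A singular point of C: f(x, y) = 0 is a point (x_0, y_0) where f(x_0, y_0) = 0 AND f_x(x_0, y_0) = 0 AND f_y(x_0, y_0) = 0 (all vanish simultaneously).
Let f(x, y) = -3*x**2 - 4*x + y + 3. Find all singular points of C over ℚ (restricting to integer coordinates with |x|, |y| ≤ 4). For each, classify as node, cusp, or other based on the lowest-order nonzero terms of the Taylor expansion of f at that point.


No singular points in the scanned grid; C is smooth there.

Compute partial derivatives:
  f_x = -6*x - 4.
  f_y = 1.
f_y = 1 is a nonzero constant, so f_y never vanishes: no point (x, y) can satisfy f = f_x = f_y = 0. In particular no (x, y) ∈ {−4, ..., 4}² is singular; the curve is smooth.


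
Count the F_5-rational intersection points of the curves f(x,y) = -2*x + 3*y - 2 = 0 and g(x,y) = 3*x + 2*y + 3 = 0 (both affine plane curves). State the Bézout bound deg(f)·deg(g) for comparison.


Common zeros: {(4, 0)}; count = 1; Bézout bound = 1.

deg(f) = 1, deg(g) = 1, so Bézout bound = 1.
Scan x ∈ F_5. For each x, list the y ∈ F_5 with f(x, y) ≡ 0 and those with g(x, y) ≡ 0 (mod 5); the common zeros in that column are the intersection.
  x = 0: f ≡ 0 at y ∈ {4}; g ≡ 0 at y ∈ {1}; common: ∅.
  x = 1: f ≡ 0 at y ∈ {3}; g ≡ 0 at y ∈ {2}; common: ∅.
  x = 2: f ≡ 0 at y ∈ {2}; g ≡ 0 at y ∈ {3}; common: ∅.
  x = 3: f ≡ 0 at y ∈ {1}; g ≡ 0 at y ∈ {4}; common: ∅.
  x = 4: f ≡ 0 at y ∈ {0}; g ≡ 0 at y ∈ {0}; common: {0}.
Collecting: common zeros = {(4, 0)}, so the count is 1.
Comparison with the Bézout bound: 1 ≤ 1 = deg(f)·deg(g), as expected for curves with no common component (the bound is attained).


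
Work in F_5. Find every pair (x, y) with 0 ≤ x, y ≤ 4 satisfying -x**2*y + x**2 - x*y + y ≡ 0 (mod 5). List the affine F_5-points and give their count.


Affine F_5-points: {(0, 0), (1, 1), (3, 4), (4, 4)}; count = 4.

For each of the 25 pairs (x, y) ∈ F_5², evaluate f(x, y) mod 5. Record the zeros.
  x = 0: [0↦0, 1↦1, 2↦2, 3↦3, 4↦4]  zeros at y ∈ {0}
  x = 1: [0↦1, 1↦0, 2↦4, 3↦3, 4↦2]  zeros at y ∈ {1}
  x = 2: [0↦4, 1↦4, 2↦4, 3↦4, 4↦4]  zeros at y ∈ ∅
  x = 3: [0↦4, 1↦3, 2↦2, 3↦1, 4↦0]  zeros at y ∈ {4}
  x = 4: [0↦1, 1↦2, 2↦3, 3↦4, 4↦0]  zeros at y ∈ {4}
Collecting zeros: affine points = {(0, 0), (1, 1), (3, 4), (4, 4)}.
Total count |C(F_5)_aff| = 4.


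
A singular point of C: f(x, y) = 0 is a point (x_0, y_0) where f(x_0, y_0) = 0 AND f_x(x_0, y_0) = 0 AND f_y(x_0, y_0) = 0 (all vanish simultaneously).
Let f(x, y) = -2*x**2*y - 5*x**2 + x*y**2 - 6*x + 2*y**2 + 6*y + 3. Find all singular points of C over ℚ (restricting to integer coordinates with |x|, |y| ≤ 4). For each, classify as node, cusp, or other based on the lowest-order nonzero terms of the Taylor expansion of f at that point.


Singular points: {(-1, -2)}; classification: node.

Compute partial derivatives:
  f_x = -4*x*y - 10*x + y**2 - 6.
  f_y = -2*x**2 + 2*x*y + 4*y + 6.
Scan x_0 ∈ {−4, ..., 4}. For each x_0, f_y(x_0, y) is a polynomial in y; find its integer roots y ∈ {−4, ..., 4}, then test f_x and f at those candidates.
  x = -4: f_y(-4, y) = -4*y - 26; no integer root y with |y| ≤ 4.
  x = -3: f_y(-3, y) = -2*y - 12; no integer root y with |y| ≤ 4.
  x = -2: f_y(-2, y) = -2; no integer root y with |y| ≤ 4.
  x = -1: f_y(-1, y) = 2*y + 4; vanishes at y ∈ {-2}. (-1, -2): f_x = 0, f = 0 — SINGULAR.
  x = 0: f_y(0, y) = 4*y + 6; no integer root y with |y| ≤ 4.
  x = 1: f_y(1, y) = 6*y + 4; no integer root y with |y| ≤ 4.
  x = 2: f_y(2, y) = 8*y - 2; no integer root y with |y| ≤ 4.
  x = 3: f_y(3, y) = 10*y - 12; no integer root y with |y| ≤ 4.
  x = 4: f_y(4, y) = 12*y - 26; no integer root y with |y| ≤ 4.
Only singular point on the grid: (-1, -2).
Classify: substitute x = -1 + u, y = -2 + v and expand: f = -2*u**2*v - u**2 + u*v**2 + v**2.
No constant or linear terms (consistent with a singular point). Quadratic part: -u**2 + v**2. Cubic part: -2*u**2*v + u*v**2.
The quadratic part v**2 - u**2 = (v − u)(v + u) splits into two distinct linear factors, so there are two distinct tangent lines y − -2 = ±(x − -1) — this is a node (ordinary double point).
Classification: node.


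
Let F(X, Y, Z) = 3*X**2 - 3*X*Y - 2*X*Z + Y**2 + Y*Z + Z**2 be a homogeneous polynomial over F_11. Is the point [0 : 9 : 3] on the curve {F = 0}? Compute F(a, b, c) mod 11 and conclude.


F(0,9,3) ≡ 7 (mod 11); P is NOT on the curve.

Evaluate F(0, 9, 3) term-by-term (mod 11).
  3*X**2 ↦ 3·0·1·1 = 0
  -3*X*Y ↦ -3·0·9·1 = 0
  -2*X*Z ↦ -2·0·1·3 = 0
  Y**2 ↦ 1·1·81·1 = 81
  Y*Z ↦ 1·1·9·3 = 27
  Z**2 ↦ 1·1·1·9 = 9
Sum: F(0, 9, 3) = (0) + (0) + (0) + (81) + (27) + (9) = 117.
Reducing mod 11: 117 ≡ 7 (mod 11).
Since F(a, b, c) ≡ 7 ≠ 0 (mod 11), P does NOT lie on the curve.


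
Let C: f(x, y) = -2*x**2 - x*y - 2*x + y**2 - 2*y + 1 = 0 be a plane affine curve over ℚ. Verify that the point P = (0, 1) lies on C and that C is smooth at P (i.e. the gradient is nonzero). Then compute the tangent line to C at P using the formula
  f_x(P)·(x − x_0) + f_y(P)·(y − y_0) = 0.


Tangent line at P: -3*x = 0.

Step 1: f(0, 1) = 0, so P lies on C.
Step 2: partial derivatives
  f_x(x, y) = -4*x - y - 2, f_y(x, y) = -x + 2*y - 2.
  f_x(P) = -3, f_y(P) = 0 (gradient nonzero, so P is smooth).
Step 3: tangent line at P: -3·(x − 0) + 0·(y − 1) = 0.
Expanding: -3*x = 0.


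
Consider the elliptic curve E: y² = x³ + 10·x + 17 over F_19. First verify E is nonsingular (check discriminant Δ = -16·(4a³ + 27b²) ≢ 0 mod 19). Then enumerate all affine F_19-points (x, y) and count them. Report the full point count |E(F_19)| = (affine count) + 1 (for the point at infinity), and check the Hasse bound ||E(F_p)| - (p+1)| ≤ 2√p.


Affine points = {(0, 6), (0, 13), (1, 3), (1, 16), (2, 8), (2, 11), (3, 6), (3, 13), (4, 8), (4, 11), (8, 1), (8, 18), (9, 0), (13, 8), (13, 11), (16, 6), (16, 13), (18, 5), (18, 14)}; affine count = 19; |E(F_19)| = 20.

Discriminant check: Δ ∝ 4a³ + 27b² = 4·10³ + 27·17² = 4·1000 + 27·289 ≡ 4 (mod 19). Nonzero ⇒ E is nonsingular.
For each x ∈ F_19, compute rhs = x³ + 10·x + 17 mod 19, then count y ∈ F_19 with y² ≡ rhs.
  x = 0: rhs = 17, matching y values: 6, 13 (2 points).
  x = 1: rhs = 9, matching y values: 3, 16 (2 points).
  x = 2: rhs = 7, matching y values: 8, 11 (2 points).
  x = 3: rhs = 17, matching y values: 6, 13 (2 points).
  x = 4: rhs = 7, matching y values: 8, 11 (2 points).
  x = 5: rhs = 2, matching y values: none (0 points).
  x = 6: rhs = 8, matching y values: none (0 points).
  x = 7: rhs = 12, matching y values: none (0 points).
  x = 8: rhs = 1, matching y values: 1, 18 (2 points).
  x = 9: rhs = 0, matching y values: 0 (1 points).
  x = 10: rhs = 15, matching y values: none (0 points).
  x = 11: rhs = 14, matching y values: none (0 points).
  x = 12: rhs = 3, matching y values: none (0 points).
  x = 13: rhs = 7, matching y values: 8, 11 (2 points).
  x = 14: rhs = 13, matching y values: none (0 points).
  x = 15: rhs = 8, matching y values: none (0 points).
  x = 16: rhs = 17, matching y values: 6, 13 (2 points).
  x = 17: rhs = 8, matching y values: none (0 points).
  x = 18: rhs = 6, matching y values: 5, 14 (2 points).
Total affine count: 19.
Full point count |E(F_19)| = 19 + 1 = 20.
Hasse bound: |20 − (19+1)| = |0| = 0 ≤ 2√19 ≈ 8.7178 ✓.


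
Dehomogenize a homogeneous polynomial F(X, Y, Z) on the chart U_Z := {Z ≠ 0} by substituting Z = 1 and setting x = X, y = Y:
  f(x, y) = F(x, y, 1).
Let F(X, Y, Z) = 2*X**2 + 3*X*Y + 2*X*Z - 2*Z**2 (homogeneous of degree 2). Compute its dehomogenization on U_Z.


f(x, y) = 2*x**2 + 3*x*y + 2*x - 2

On U_Z we set Z = 1. Each monomial c·X^i·Y^j·Z^k in F becomes c·x^i·y^j·1^k = c·x^i·y^j.
Substituting Z = 1: F(X, Y, 1) = 2*x**2 + 3*x*y + 2*x - 2.
Note: deg(f) ≤ deg(F) = 2; strict inequality happens when F is divisible by Z (lost terms).


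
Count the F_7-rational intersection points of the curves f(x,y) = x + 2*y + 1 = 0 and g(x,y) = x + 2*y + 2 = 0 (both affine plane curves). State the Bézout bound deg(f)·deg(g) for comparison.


Common zeros: ∅; count = 0; Bézout bound = 1.

deg(f) = 1, deg(g) = 1, so Bézout bound = 1.
Scan x ∈ F_7. For each x, list the y ∈ F_7 with f(x, y) ≡ 0 and those with g(x, y) ≡ 0 (mod 7); the common zeros in that column are the intersection.
  x = 0: f ≡ 0 at y ∈ {3}; g ≡ 0 at y ∈ {6}; common: ∅.
  x = 1: f ≡ 0 at y ∈ {6}; g ≡ 0 at y ∈ {2}; common: ∅.
  x = 2: f ≡ 0 at y ∈ {2}; g ≡ 0 at y ∈ {5}; common: ∅.
  x = 3: f ≡ 0 at y ∈ {5}; g ≡ 0 at y ∈ {1}; common: ∅.
  x = 4: f ≡ 0 at y ∈ {1}; g ≡ 0 at y ∈ {4}; common: ∅.
  x = 5: f ≡ 0 at y ∈ {4}; g ≡ 0 at y ∈ {0}; common: ∅.
  x = 6: f ≡ 0 at y ∈ {0}; g ≡ 0 at y ∈ {3}; common: ∅.
Collecting: common zeros = ∅, so the count is 0.
Comparison with the Bézout bound: 0 ≤ 1 = deg(f)·deg(g), as expected for curves with no common component (the affine F_7-count falls short of the bound because intersections may lie at infinity, over extension fields, or carry multiplicity).


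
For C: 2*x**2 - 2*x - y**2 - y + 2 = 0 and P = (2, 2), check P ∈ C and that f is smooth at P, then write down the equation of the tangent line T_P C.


Tangent line at P: 6*x - 5*y - 2 = 0.

Step 1: f(2, 2) = 0, so P lies on C.
Step 2: partial derivatives
  f_x(x, y) = 4*x - 2, f_y(x, y) = -2*y - 1.
  f_x(P) = 6, f_y(P) = -5 (gradient nonzero, so P is smooth).
Step 3: tangent line at P: 6·(x − 2) + -5·(y − 2) = 0.
Expanding: 6*x - 5*y - 2 = 0.


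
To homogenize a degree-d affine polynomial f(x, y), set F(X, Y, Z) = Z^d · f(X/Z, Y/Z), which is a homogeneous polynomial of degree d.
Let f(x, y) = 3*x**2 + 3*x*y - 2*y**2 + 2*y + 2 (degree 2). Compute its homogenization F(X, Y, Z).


F(X, Y, Z) = 3*X**2 + 3*X*Y - 2*Y**2 + 2*Y*Z + 2*Z**2

deg(f) = 2.
Substitute x = X/Z, y = Y/Z into f, then multiply by Z^2.
  monomial 3·x^2·y^0 ↦ 3·X^2·Y^0·Z^0.
  monomial 3·x^1·y^1 ↦ 3·X^1·Y^1·Z^0.
  monomial -2·x^0·y^2 ↦ -2·X^0·Y^2·Z^0.
  monomial 2·x^0·y^1 ↦ 2·X^0·Y^1·Z^1.
  monomial 2·x^0·y^0 ↦ 2·X^0·Y^0·Z^2.
Collecting: F(X, Y, Z) = 3*X**2 + 3*X*Y - 2*Y**2 + 2*Y*Z + 2*Z**2.


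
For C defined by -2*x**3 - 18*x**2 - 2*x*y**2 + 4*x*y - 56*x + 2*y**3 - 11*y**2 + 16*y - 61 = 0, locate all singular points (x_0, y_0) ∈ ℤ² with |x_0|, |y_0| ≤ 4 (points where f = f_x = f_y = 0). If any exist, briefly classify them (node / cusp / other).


Singular points: {(-3, 1)}; classification: cusp.

Compute partial derivatives:
  f_x = -6*x**2 - 36*x - 2*y**2 + 4*y - 56.
  f_y = -4*x*y + 4*x + 6*y**2 - 22*y + 16.
Scan x_0 ∈ {−4, ..., 4}. For each x_0, f_y(x_0, y) is a polynomial in y; find its integer roots y ∈ {−4, ..., 4}, then test f_x and f at those candidates.
  x = -4: f_y(-4, y) = 6*y**2 - 6*y; vanishes at y ∈ {0, 1}. (-4, 0): f_x = -8 ≠ 0; (-4, 1): f_x = -6 ≠ 0.
  x = -3: f_y(-3, y) = 6*y**2 - 10*y + 4; vanishes at y ∈ {1}. (-3, 1): f_x = 0, f = 0 — SINGULAR.
  x = -2: f_y(-2, y) = 6*y**2 - 14*y + 8; vanishes at y ∈ {1}. (-2, 1): f_x = -6 ≠ 0.
  x = -1: f_y(-1, y) = 6*y**2 - 18*y + 12; vanishes at y ∈ {1, 2}. (-1, 1): f_x = -24 ≠ 0; (-1, 2): f_x = -26 ≠ 0.
  x = 0: f_y(0, y) = 6*y**2 - 22*y + 16; vanishes at y ∈ {1}. (0, 1): f_x = -54 ≠ 0.
  x = 1: f_y(1, y) = 6*y**2 - 26*y + 20; vanishes at y ∈ {1}. (1, 1): f_x = -96 ≠ 0.
  x = 2: f_y(2, y) = 6*y**2 - 30*y + 24; vanishes at y ∈ {1, 4}. (2, 1): f_x = -150 ≠ 0; (2, 4): f_x = -168 ≠ 0.
  x = 3: f_y(3, y) = 6*y**2 - 34*y + 28; vanishes at y ∈ {1}. (3, 1): f_x = -216 ≠ 0.
  x = 4: f_y(4, y) = 6*y**2 - 38*y + 32; vanishes at y ∈ {1}. (4, 1): f_x = -294 ≠ 0.
Only singular point on the grid: (-3, 1).
Classify: substitute x = -3 + u, y = 1 + v and expand: f = -2*u**3 - 2*u*v**2 + 2*v**3 + v**2.
No constant or linear terms (consistent with a singular point). Quadratic part: v**2. Cubic part: -2*u**3 - 2*u*v**2 + 2*v**3.
The quadratic part v**2 is a perfect square, so there is a single (double) tangent line v = 0, i.e. y = 1. Restricting the cubic part to that line (v = 0) leaves -2*u**3 ≠ 0, so f is not divisible by v and the branch is v² ≈ 2*u**3 to lowest order — this is a cusp.
Classification: cusp.


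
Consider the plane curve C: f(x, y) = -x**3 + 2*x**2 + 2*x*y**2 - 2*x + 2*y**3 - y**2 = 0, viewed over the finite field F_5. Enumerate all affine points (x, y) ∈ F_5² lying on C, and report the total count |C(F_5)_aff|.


Affine F_5-points: {(0, 0), (0, 3), (3, 0), (4, 0), (4, 4)}; count = 5.

For each of the 25 pairs (x, y) ∈ F_5², evaluate f(x, y) mod 5. Record the zeros.
  x = 0: [0↦0, 1↦1, 2↦2, 3↦0, 4↦2]  zeros at y ∈ {0, 3}
  x = 1: [0↦4, 1↦2, 2↦4, 3↦2, 4↦3]  zeros at y ∈ ∅
  x = 2: [0↦1, 1↦1, 2↦4, 3↦2, 4↦2]  zeros at y ∈ ∅
  x = 3: [0↦0, 1↦2, 2↦1, 3↦4, 4↦3]  zeros at y ∈ {0}
  x = 4: [0↦0, 1↦4, 2↦4, 3↦2, 4↦0]  zeros at y ∈ {0, 4}
Collecting zeros: affine points = {(0, 0), (0, 3), (3, 0), (4, 0), (4, 4)}.
Total count |C(F_5)_aff| = 5.


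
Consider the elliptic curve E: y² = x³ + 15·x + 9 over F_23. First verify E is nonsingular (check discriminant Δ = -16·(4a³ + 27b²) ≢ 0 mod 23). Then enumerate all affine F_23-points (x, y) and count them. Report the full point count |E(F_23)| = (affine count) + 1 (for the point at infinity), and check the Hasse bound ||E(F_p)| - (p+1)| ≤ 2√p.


Affine points = {(0, 3), (0, 20), (1, 5), (1, 18), (2, 1), (2, 22), (3, 9), (3, 14), (4, 8), (4, 15), (5, 5), (5, 18), (6, 4), (6, 19), (10, 3), (10, 20), (12, 10), (12, 13), (13, 3), (13, 20), (17, 5), (17, 18), (18, 4), (18, 19), (19, 0), (20, 11), (20, 12), (22, 4), (22, 19)}; affine count = 29; |E(F_23)| = 30.

Discriminant check: Δ ∝ 4a³ + 27b² = 4·15³ + 27·9² = 4·3375 + 27·81 ≡ 1 (mod 23). Nonzero ⇒ E is nonsingular.
For each x ∈ F_23, compute rhs = x³ + 15·x + 9 mod 23, then count y ∈ F_23 with y² ≡ rhs.
  x = 0: rhs = 9, matching y values: 3, 20 (2 points).
  x = 1: rhs = 2, matching y values: 5, 18 (2 points).
  x = 2: rhs = 1, matching y values: 1, 22 (2 points).
  x = 3: rhs = 12, matching y values: 9, 14 (2 points).
  x = 4: rhs = 18, matching y values: 8, 15 (2 points).
  x = 5: rhs = 2, matching y values: 5, 18 (2 points).
  x = 6: rhs = 16, matching y values: 4, 19 (2 points).
  x = 7: rhs = 20, matching y values: none (0 points).
  x = 8: rhs = 20, matching y values: none (0 points).
  x = 9: rhs = 22, matching y values: none (0 points).
  x = 10: rhs = 9, matching y values: 3, 20 (2 points).
  x = 11: rhs = 10, matching y values: none (0 points).
  x = 12: rhs = 8, matching y values: 10, 13 (2 points).
  x = 13: rhs = 9, matching y values: 3, 20 (2 points).
  x = 14: rhs = 19, matching y values: none (0 points).
  x = 15: rhs = 21, matching y values: none (0 points).
  x = 16: rhs = 21, matching y values: none (0 points).
  x = 17: rhs = 2, matching y values: 5, 18 (2 points).
  x = 18: rhs = 16, matching y values: 4, 19 (2 points).
  x = 19: rhs = 0, matching y values: 0 (1 points).
  x = 20: rhs = 6, matching y values: 11, 12 (2 points).
  x = 21: rhs = 17, matching y values: none (0 points).
  x = 22: rhs = 16, matching y values: 4, 19 (2 points).
Total affine count: 29.
Full point count |E(F_23)| = 29 + 1 = 30.
Hasse bound: |30 − (23+1)| = |6| = 6 ≤ 2√23 ≈ 9.5917 ✓.


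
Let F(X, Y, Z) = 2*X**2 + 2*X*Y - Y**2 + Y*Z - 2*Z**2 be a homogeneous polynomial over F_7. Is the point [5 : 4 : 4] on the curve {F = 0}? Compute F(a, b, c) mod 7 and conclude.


F(5,4,4) ≡ 2 (mod 7); P is NOT on the curve.

Evaluate F(5, 4, 4) term-by-term (mod 7).
  2*X**2 ↦ 2·25·1·1 = 50
  2*X*Y ↦ 2·5·4·1 = 40
  -Y**2 ↦ -1·1·16·1 = -16
  Y*Z ↦ 1·1·4·4 = 16
  -2*Z**2 ↦ -2·1·1·16 = -32
Sum: F(5, 4, 4) = (50) + (40) + (-16) + (16) + (-32) = 58.
Reducing mod 7: 58 ≡ 2 (mod 7).
Since F(a, b, c) ≡ 2 ≠ 0 (mod 7), P does NOT lie on the curve.


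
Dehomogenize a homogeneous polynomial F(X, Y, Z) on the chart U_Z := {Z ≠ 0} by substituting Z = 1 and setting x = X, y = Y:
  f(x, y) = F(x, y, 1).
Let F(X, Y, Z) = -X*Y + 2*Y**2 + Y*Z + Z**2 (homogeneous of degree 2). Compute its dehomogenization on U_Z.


f(x, y) = -x*y + 2*y**2 + y + 1

On U_Z we set Z = 1. Each monomial c·X^i·Y^j·Z^k in F becomes c·x^i·y^j·1^k = c·x^i·y^j.
Substituting Z = 1: F(X, Y, 1) = -x*y + 2*y**2 + y + 1.
Note: deg(f) ≤ deg(F) = 2; strict inequality happens when F is divisible by Z (lost terms).


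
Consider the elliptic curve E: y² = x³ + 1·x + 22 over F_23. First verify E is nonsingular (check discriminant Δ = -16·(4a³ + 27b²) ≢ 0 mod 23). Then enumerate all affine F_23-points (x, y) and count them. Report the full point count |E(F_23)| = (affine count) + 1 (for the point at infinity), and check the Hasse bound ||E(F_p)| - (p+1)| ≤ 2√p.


Affine points = {(1, 1), (1, 22), (2, 3), (2, 20), (3, 11), (3, 12), (7, 2), (7, 21), (8, 6), (8, 17), (9, 1), (9, 22), (13, 1), (13, 22), (15, 10), (15, 13), (19, 0), (21, 9), (21, 14)}; affine count = 19; |E(F_23)| = 20.

Discriminant check: Δ ∝ 4a³ + 27b² = 4·1³ + 27·22² = 4·1 + 27·484 ≡ 8 (mod 23). Nonzero ⇒ E is nonsingular.
For each x ∈ F_23, compute rhs = x³ + 1·x + 22 mod 23, then count y ∈ F_23 with y² ≡ rhs.
  x = 0: rhs = 22, matching y values: none (0 points).
  x = 1: rhs = 1, matching y values: 1, 22 (2 points).
  x = 2: rhs = 9, matching y values: 3, 20 (2 points).
  x = 3: rhs = 6, matching y values: 11, 12 (2 points).
  x = 4: rhs = 21, matching y values: none (0 points).
  x = 5: rhs = 14, matching y values: none (0 points).
  x = 6: rhs = 14, matching y values: none (0 points).
  x = 7: rhs = 4, matching y values: 2, 21 (2 points).
  x = 8: rhs = 13, matching y values: 6, 17 (2 points).
  x = 9: rhs = 1, matching y values: 1, 22 (2 points).
  x = 10: rhs = 20, matching y values: none (0 points).
  x = 11: rhs = 7, matching y values: none (0 points).
  x = 12: rhs = 14, matching y values: none (0 points).
  x = 13: rhs = 1, matching y values: 1, 22 (2 points).
  x = 14: rhs = 20, matching y values: none (0 points).
  x = 15: rhs = 8, matching y values: 10, 13 (2 points).
  x = 16: rhs = 17, matching y values: none (0 points).
  x = 17: rhs = 7, matching y values: none (0 points).
  x = 18: rhs = 7, matching y values: none (0 points).
  x = 19: rhs = 0, matching y values: 0 (1 points).
  x = 20: rhs = 15, matching y values: none (0 points).
  x = 21: rhs = 12, matching y values: 9, 14 (2 points).
  x = 22: rhs = 20, matching y values: none (0 points).
Total affine count: 19.
Full point count |E(F_23)| = 19 + 1 = 20.
Hasse bound: |20 − (23+1)| = |-4| = 4 ≤ 2√23 ≈ 9.5917 ✓.


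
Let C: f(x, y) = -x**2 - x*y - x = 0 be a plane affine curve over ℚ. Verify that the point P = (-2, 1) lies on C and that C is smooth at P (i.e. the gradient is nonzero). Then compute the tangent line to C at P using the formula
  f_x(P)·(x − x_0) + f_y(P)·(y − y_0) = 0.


Tangent line at P: 2*x + 2*y + 2 = 0.

Step 1: f(-2, 1) = 0, so P lies on C.
Step 2: partial derivatives
  f_x(x, y) = -2*x - y - 1, f_y(x, y) = -x.
  f_x(P) = 2, f_y(P) = 2 (gradient nonzero, so P is smooth).
Step 3: tangent line at P: 2·(x − -2) + 2·(y − 1) = 0.
Expanding: 2*x + 2*y + 2 = 0.


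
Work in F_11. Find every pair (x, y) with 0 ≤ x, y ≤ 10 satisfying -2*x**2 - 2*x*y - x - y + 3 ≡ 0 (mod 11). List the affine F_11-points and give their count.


Affine F_11-points: {(0, 3), (1, 0), (2, 3), (3, 10), (4, 0), (6, 1), (7, 2), (8, 9), (9, 1), (10, 9)}; count = 10.

For each of the 121 pairs (x, y) ∈ F_11², evaluate f(x, y) mod 11. Record the zeros.
  x = 0: [0↦3, 1↦2, 2↦1, 3↦0, 4↦10, 5↦9, 6↦8, 7↦7, 8↦6, 9↦5, 10↦4]  zeros at y ∈ {3}
  x = 1: [0↦0, 1↦8, 2↦5, 3↦2, 4↦10, 5↦7, 6↦4, 7↦1, 8↦9, 9↦6, 10↦3]  zeros at y ∈ {0}
  x = 2: [0↦4, 1↦10, 2↦5, 3↦0, 4↦6, 5↦1, 6↦7, 7↦2, 8↦8, 9↦3, 10↦9]  zeros at y ∈ {3}
  x = 3: [0↦4, 1↦8, 2↦1, 3↦5, 4↦9, 5↦2, 6↦6, 7↦10, 8↦3, 9↦7, 10↦0]  zeros at y ∈ {10}
  x = 4: [0↦0, 1↦2, 2↦4, 3↦6, 4↦8, 5↦10, 6↦1, 7↦3, 8↦5, 9↦7, 10↦9]  zeros at y ∈ {0}
  x = 5: [0↦3, 1↦3, 2↦3, 3↦3, 4↦3, 5↦3, 6↦3, 7↦3, 8↦3, 9↦3, 10↦3]  zeros at y ∈ ∅
  x = 6: [0↦2, 1↦0, 2↦9, 3↦7, 4↦5, 5↦3, 6↦1, 7↦10, 8↦8, 9↦6, 10↦4]  zeros at y ∈ {1}
  x = 7: [0↦8, 1↦4, 2↦0, 3↦7, 4↦3, 5↦10, 6↦6, 7↦2, 8↦9, 9↦5, 10↦1]  zeros at y ∈ {2}
  x = 8: [0↦10, 1↦4, 2↦9, 3↦3, 4↦8, 5↦2, 6↦7, 7↦1, 8↦6, 9↦0, 10↦5]  zeros at y ∈ {9}
  x = 9: [0↦8, 1↦0, 2↦3, 3↦6, 4↦9, 5↦1, 6↦4, 7↦7, 8↦10, 9↦2, 10↦5]  zeros at y ∈ {1}
  x = 10: [0↦2, 1↦3, 2↦4, 3↦5, 4↦6, 5↦7, 6↦8, 7↦9, 8↦10, 9↦0, 10↦1]  zeros at y ∈ {9}
Collecting zeros: affine points = {(0, 3), (1, 0), (2, 3), (3, 10), (4, 0), (6, 1), (7, 2), (8, 9), (9, 1), (10, 9)}.
Total count |C(F_11)_aff| = 10.


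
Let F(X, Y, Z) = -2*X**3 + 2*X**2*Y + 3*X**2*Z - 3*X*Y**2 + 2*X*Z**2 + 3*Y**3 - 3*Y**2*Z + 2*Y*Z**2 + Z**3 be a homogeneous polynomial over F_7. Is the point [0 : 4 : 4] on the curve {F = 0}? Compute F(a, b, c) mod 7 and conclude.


F(0,4,4) ≡ 3 (mod 7); P is NOT on the curve.

Evaluate F(0, 4, 4) term-by-term (mod 7).
  -2*X**3 ↦ -2·0·1·1 = 0
  2*X**2*Y ↦ 2·0·4·1 = 0
  3*X**2*Z ↦ 3·0·1·4 = 0
  -3*X*Y**2 ↦ -3·0·16·1 = 0
  2*X*Z**2 ↦ 2·0·1·16 = 0
  3*Y**3 ↦ 3·1·64·1 = 192
  -3*Y**2*Z ↦ -3·1·16·4 = -192
  2*Y*Z**2 ↦ 2·1·4·16 = 128
  Z**3 ↦ 1·1·1·64 = 64
Sum: F(0, 4, 4) = (0) + (0) + (0) + (0) + (0) + (192) + (-192) + (128) + (64) = 192.
Reducing mod 7: 192 ≡ 3 (mod 7).
Since F(a, b, c) ≡ 3 ≠ 0 (mod 7), P does NOT lie on the curve.


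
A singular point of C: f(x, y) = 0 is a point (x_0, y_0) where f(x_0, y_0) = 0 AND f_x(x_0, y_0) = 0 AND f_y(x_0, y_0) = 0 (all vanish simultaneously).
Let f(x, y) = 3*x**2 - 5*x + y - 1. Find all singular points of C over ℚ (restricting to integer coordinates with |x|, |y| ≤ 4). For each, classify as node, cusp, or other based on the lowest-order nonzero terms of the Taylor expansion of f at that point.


No singular points in the scanned grid; C is smooth there.

Compute partial derivatives:
  f_x = 6*x - 5.
  f_y = 1.
f_y = 1 is a nonzero constant, so f_y never vanishes: no point (x, y) can satisfy f = f_x = f_y = 0. In particular no (x, y) ∈ {−4, ..., 4}² is singular; the curve is smooth.


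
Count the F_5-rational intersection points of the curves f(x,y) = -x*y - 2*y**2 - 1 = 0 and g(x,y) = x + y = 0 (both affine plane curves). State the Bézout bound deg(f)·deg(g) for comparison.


Common zeros: {(2, 3), (3, 2)}; count = 2; Bézout bound = 2.

deg(f) = 2, deg(g) = 1, so Bézout bound = 2.
Scan x ∈ F_5. For each x, list the y ∈ F_5 with f(x, y) ≡ 0 and those with g(x, y) ≡ 0 (mod 5); the common zeros in that column are the intersection.
  x = 0: f ≡ 0 at y ∈ ∅; g ≡ 0 at y ∈ {0}; common: ∅.
  x = 1: f ≡ 0 at y ∈ ∅; g ≡ 0 at y ∈ {4}; common: ∅.
  x = 2: f ≡ 0 at y ∈ {1, 3}; g ≡ 0 at y ∈ {3}; common: {3}.
  x = 3: f ≡ 0 at y ∈ {2, 4}; g ≡ 0 at y ∈ {2}; common: {2}.
  x = 4: f ≡ 0 at y ∈ ∅; g ≡ 0 at y ∈ {1}; common: ∅.
Collecting: common zeros = {(2, 3), (3, 2)}, so the count is 2.
Comparison with the Bézout bound: 2 ≤ 2 = deg(f)·deg(g), as expected for curves with no common component (the bound is attained).


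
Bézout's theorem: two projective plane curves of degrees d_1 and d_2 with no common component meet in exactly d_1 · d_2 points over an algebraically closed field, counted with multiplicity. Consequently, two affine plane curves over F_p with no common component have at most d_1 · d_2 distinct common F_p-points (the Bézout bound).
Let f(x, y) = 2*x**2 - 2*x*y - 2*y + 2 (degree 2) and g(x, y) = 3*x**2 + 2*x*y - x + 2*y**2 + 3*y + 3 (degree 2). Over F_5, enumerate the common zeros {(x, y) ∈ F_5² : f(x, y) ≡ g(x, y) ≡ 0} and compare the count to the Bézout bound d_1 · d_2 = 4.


Common zeros: ∅; count = 0; Bézout bound = 4.

deg(f) = 2, deg(g) = 2, so Bézout bound = 4.
Scan x ∈ F_5. For each x, list the y ∈ F_5 with f(x, y) ≡ 0 and those with g(x, y) ≡ 0 (mod 5); the common zeros in that column are the intersection.
  x = 0: f ≡ 0 at y ∈ {1}; g ≡ 0 at y ∈ {3}; common: ∅.
  x = 1: f ≡ 0 at y ∈ {1}; g ≡ 0 at y ∈ {0}; common: ∅.
  x = 2: f ≡ 0 at y ∈ {0}; g ≡ 0 at y ∈ {2}; common: ∅.
  x = 3: f ≡ 0 at y ∈ {0}; g ≡ 0 at y ∈ {4}; common: ∅.
  x = 4: f ≡ 0 at y ∈ ∅; g ≡ 0 at y ∈ {1}; common: ∅.
Collecting: common zeros = ∅, so the count is 0.
Comparison with the Bézout bound: 0 ≤ 4 = deg(f)·deg(g), as expected for curves with no common component (the affine F_5-count falls short of the bound because intersections may lie at infinity, over extension fields, or carry multiplicity).


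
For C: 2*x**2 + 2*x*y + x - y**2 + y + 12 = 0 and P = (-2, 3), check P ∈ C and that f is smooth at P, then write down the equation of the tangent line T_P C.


Tangent line at P: -x - 9*y + 25 = 0.

Step 1: f(-2, 3) = 0, so P lies on C.
Step 2: partial derivatives
  f_x(x, y) = 4*x + 2*y + 1, f_y(x, y) = 2*x - 2*y + 1.
  f_x(P) = -1, f_y(P) = -9 (gradient nonzero, so P is smooth).
Step 3: tangent line at P: -1·(x − -2) + -9·(y − 3) = 0.
Expanding: -x - 9*y + 25 = 0.


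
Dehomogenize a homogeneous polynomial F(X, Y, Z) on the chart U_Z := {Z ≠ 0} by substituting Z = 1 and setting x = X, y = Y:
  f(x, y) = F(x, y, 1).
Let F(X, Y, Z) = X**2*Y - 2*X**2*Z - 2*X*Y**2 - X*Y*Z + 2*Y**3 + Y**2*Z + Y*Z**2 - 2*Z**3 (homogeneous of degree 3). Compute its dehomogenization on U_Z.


f(x, y) = x**2*y - 2*x**2 - 2*x*y**2 - x*y + 2*y**3 + y**2 + y - 2

On U_Z we set Z = 1. Each monomial c·X^i·Y^j·Z^k in F becomes c·x^i·y^j·1^k = c·x^i·y^j.
Substituting Z = 1: F(X, Y, 1) = x**2*y - 2*x**2 - 2*x*y**2 - x*y + 2*y**3 + y**2 + y - 2.
Note: deg(f) ≤ deg(F) = 3; strict inequality happens when F is divisible by Z (lost terms).


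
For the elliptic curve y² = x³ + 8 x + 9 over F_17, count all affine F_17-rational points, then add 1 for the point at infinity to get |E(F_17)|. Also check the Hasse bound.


Affine points = {(0, 3), (0, 14), (1, 1), (1, 16), (2, 4), (2, 13), (3, 3), (3, 14), (5, 2), (5, 15), (6, 1), (6, 16), (7, 0), (10, 1), (10, 16), (11, 0), (13, 7), (13, 10), (14, 3), (14, 14), (15, 6), (15, 11), (16, 0)}; affine count = 23; |E(F_17)| = 24.

Discriminant check: Δ ∝ 4a³ + 27b² = 4·8³ + 27·9² = 4·512 + 27·81 ≡ 2 (mod 17). Nonzero ⇒ E is nonsingular.
For each x ∈ F_17, compute rhs = x³ + 8·x + 9 mod 17, then count y ∈ F_17 with y² ≡ rhs.
  x = 0: rhs = 9, matching y values: 3, 14 (2 points).
  x = 1: rhs = 1, matching y values: 1, 16 (2 points).
  x = 2: rhs = 16, matching y values: 4, 13 (2 points).
  x = 3: rhs = 9, matching y values: 3, 14 (2 points).
  x = 4: rhs = 3, matching y values: none (0 points).
  x = 5: rhs = 4, matching y values: 2, 15 (2 points).
  x = 6: rhs = 1, matching y values: 1, 16 (2 points).
  x = 7: rhs = 0, matching y values: 0 (1 points).
  x = 8: rhs = 7, matching y values: none (0 points).
  x = 9: rhs = 11, matching y values: none (0 points).
  x = 10: rhs = 1, matching y values: 1, 16 (2 points).
  x = 11: rhs = 0, matching y values: 0 (1 points).
  x = 12: rhs = 14, matching y values: none (0 points).
  x = 13: rhs = 15, matching y values: 7, 10 (2 points).
  x = 14: rhs = 9, matching y values: 3, 14 (2 points).
  x = 15: rhs = 2, matching y values: 6, 11 (2 points).
  x = 16: rhs = 0, matching y values: 0 (1 points).
Total affine count: 23.
Full point count |E(F_17)| = 23 + 1 = 24.
Hasse bound: |24 − (17+1)| = |6| = 6 ≤ 2√17 ≈ 8.2462 ✓.


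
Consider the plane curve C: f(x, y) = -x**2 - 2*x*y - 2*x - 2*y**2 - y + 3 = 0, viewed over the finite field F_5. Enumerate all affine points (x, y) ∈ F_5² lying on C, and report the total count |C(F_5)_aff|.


Affine F_5-points: {(0, 1), (1, 0), (1, 1), (2, 0)}; count = 4.

For each of the 25 pairs (x, y) ∈ F_5², evaluate f(x, y) mod 5. Record the zeros.
  x = 0: [0↦3, 1↦0, 2↦3, 3↦2, 4↦2]  zeros at y ∈ {1}
  x = 1: [0↦0, 1↦0, 2↦1, 3↦3, 4↦1]  zeros at y ∈ {0, 1}
  x = 2: [0↦0, 1↦3, 2↦2, 3↦2, 4↦3]  zeros at y ∈ {0}
  x = 3: [0↦3, 1↦4, 2↦1, 3↦4, 4↦3]  zeros at y ∈ ∅
  x = 4: [0↦4, 1↦3, 2↦3, 3↦4, 4↦1]  zeros at y ∈ ∅
Collecting zeros: affine points = {(0, 1), (1, 0), (1, 1), (2, 0)}.
Total count |C(F_5)_aff| = 4.


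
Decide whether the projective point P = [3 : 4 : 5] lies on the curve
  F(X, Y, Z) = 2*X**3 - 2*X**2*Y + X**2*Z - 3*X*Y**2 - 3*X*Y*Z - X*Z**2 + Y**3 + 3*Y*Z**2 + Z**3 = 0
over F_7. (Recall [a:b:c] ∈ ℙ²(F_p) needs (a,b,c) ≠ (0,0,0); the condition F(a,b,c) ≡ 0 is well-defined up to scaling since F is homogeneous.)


F(3,4,5) ≡ 5 (mod 7); P is NOT on the curve.

Evaluate F(3, 4, 5) term-by-term (mod 7).
  2*X**3 ↦ 2·27·1·1 = 54
  -2*X**2*Y ↦ -2·9·4·1 = -72
  X**2*Z ↦ 1·9·1·5 = 45
  -3*X*Y**2 ↦ -3·3·16·1 = -144
  -3*X*Y*Z ↦ -3·3·4·5 = -180
  -X*Z**2 ↦ -1·3·1·25 = -75
  Y**3 ↦ 1·1·64·1 = 64
  3*Y*Z**2 ↦ 3·1·4·25 = 300
  Z**3 ↦ 1·1·1·125 = 125
Sum: F(3, 4, 5) = (54) + (-72) + (45) + (-144) + (-180) + (-75) + (64) + (300) + (125) = 117.
Reducing mod 7: 117 ≡ 5 (mod 7).
Since F(a, b, c) ≡ 5 ≠ 0 (mod 7), P does NOT lie on the curve.
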